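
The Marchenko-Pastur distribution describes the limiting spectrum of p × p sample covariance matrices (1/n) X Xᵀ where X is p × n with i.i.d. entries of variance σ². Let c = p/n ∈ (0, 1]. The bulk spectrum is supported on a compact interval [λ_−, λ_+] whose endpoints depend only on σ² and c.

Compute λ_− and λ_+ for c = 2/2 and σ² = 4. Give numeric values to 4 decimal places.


c = 2/2 = 1.000000; √c = 1.000000.
λ_− = σ² (1 − √c)² = 4 · (1 − 1.000000)² = 4 · (0.000000)² = 0.000000.
λ_+ = σ² (1 + √c)² = 4 · (1 + 1.000000)² = 4 · (2.000000)² = 16.000000.

Rounded to 4 decimal places: λ_− ≈ 0.0000, λ_+ ≈ 16.0000.


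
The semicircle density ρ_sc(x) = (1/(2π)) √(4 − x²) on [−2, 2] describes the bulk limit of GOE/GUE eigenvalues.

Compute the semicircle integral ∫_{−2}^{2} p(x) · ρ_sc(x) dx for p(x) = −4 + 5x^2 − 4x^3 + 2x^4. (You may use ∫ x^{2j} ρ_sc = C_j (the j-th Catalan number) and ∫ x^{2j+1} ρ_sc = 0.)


Write p(x) = Σ a_i x^i, split into monomials and integrate each against ρ_sc separately.
Using ∫ x^{2j} ρ_sc = C_j = (1/(j+1)) C(2j, j) (Catalan numbers) and ∫ x^{2j+1} ρ_sc = 0 (odd monomials vanish by symmetry):
  i = 0 (even): a_0 · C_{0} = -4 · 1 = -4
  i = 2 (even): a_2 · C_{1} = 5 · 1 = 5
  i = 3 (odd): ∫ x^3 ρ_sc = 0 (vanishes)
  i = 4 (even): a_4 · C_{2} = 2 · 2 = 4

Summing the contributions: ∫_{−2}^{2} p(x) ρ_sc(x) dx = (-4) + 5 + 4 = 5.


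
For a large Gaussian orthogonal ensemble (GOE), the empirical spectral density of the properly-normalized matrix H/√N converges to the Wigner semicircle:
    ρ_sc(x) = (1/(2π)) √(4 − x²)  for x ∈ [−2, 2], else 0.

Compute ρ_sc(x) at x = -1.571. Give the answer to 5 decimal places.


ρ_sc(x) = (1/(2π)) √(4 − x²). With x = -1.571:
  4 − x² = 4 − (-1.571)² = 4 − 2.468041 = 1.531959.
  √(4 − x²) = 1.237723.
  1/(2π) = 0.159155.
  ρ_sc(-1.571) = 0.159155 · 1.237723 = 0.196990.

Rounded to 5 decimal places: ρ_sc(-1.571) ≈ 0.19699.


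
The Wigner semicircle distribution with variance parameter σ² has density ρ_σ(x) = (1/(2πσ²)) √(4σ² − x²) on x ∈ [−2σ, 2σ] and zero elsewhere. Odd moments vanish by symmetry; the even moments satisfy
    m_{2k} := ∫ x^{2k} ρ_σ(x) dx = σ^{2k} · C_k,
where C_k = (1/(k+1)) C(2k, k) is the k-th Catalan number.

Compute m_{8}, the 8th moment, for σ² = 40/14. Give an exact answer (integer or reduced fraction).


By the scaled semicircle moment identity, m_{2k} = σ^{2k} · C_k with k = 4.
C_4 = (1/(k+1)) · C(2k, k) = (1/5) · C(8, 4) = (1/5) · 70 = 14.
σ^{2k} = (σ²)^k = (40/14)^4 = 160000/2401.

Therefore m_{8} = σ^{8} · C_4 = (160000/2401) · 14 = 320000/343.


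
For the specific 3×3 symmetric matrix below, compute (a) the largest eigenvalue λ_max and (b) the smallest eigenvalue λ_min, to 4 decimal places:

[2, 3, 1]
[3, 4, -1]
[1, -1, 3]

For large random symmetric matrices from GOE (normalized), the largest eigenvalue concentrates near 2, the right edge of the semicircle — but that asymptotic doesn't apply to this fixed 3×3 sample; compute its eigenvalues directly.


Since M is real symmetric, all three eigenvalues are real; they are the roots of det(λI − M) = λ³ − (tr M) λ² + s λ − det M, where s is the sum of the principal 2×2 minors.
tr M = 2 + 4 + 3 = 9.
s = (2·4 − 3²) + (2·3 − 1²) + (4·3 − (-1)²) = -1 + 5 + 11 = 15.
det M (expand along row 1) = 2·11 − 3·10 + 1·(-7) = -15.
Characteristic polynomial: λ³ − 9λ² + 15λ + 15 = 0.
Substitute λ = y + (tr M)/3 = y + 3.000000 to remove the quadratic term: y³ + p·y + q = 0 with p = s − (tr M)²/3 = -12.000000 and q = −2(tr M)³/27 + (tr M)·s/3 − det M = 6.000000.
Three real roots ⇒ use the trigonometric (Viète) form: r = 2√(−p/3) = 4.000000, φ = arccos(3q/(p·r)) = arccos(-0.375000) = 1.955193 rad.
y_k = r·cos(φ/3 − 2πk/3) for k = 0, 1, 2 gives y = 3.180140, 0.511128, -3.691268.
λ_k = y_k + 3.000000 gives λ = 6.1801, 3.5111, -0.6913 (check: the sum is 9.0000 = tr M).

Hence λ_max = 6.1801 and λ_min = -0.6913.


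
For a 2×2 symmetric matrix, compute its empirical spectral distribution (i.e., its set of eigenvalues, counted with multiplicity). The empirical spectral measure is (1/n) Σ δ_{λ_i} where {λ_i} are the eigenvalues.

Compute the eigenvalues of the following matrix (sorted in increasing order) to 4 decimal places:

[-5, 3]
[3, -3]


Since M is real symmetric, both eigenvalues are real; they are the roots of det(λI − M) = λ² − (tr M) λ + det M.
tr M = -5 + (-3) = -8.
det M = (-5)·(-3) − 3² = 15 − 9 = 6.
Characteristic polynomial: λ² + 8λ + 6 = 0.
Discriminant Δ = (tr M)² − 4·det M = 64 − 24 = 40; √Δ = 6.324555.
λ = (tr M ± √Δ)/2 = (-8 ± 6.324555)/2, giving (tr M − √Δ)/2 = -7.1623 and (tr M + √Δ)/2 = -0.8377.

Eigenvalues sorted in increasing order: [-7.1623, -0.8377].


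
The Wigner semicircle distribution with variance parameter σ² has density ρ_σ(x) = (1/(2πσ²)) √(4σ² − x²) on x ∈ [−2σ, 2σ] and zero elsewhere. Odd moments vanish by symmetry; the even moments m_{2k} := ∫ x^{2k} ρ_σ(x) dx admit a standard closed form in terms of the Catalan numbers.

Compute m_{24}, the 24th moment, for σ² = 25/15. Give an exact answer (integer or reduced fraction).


By the scaled semicircle moment identity, m_{2k} = σ^{2k} · C_k with k = 12.
C_12 = (1/(k+1)) · C(2k, k) = (1/13) · C(24, 12) = (1/13) · 2704156 = 208012.
σ^{2k} = (σ²)^k = (25/15)^12 = 244140625/531441.

Therefore m_{24} = σ^{24} · C_12 = (244140625/531441) · 208012 = 50784179687500/531441.


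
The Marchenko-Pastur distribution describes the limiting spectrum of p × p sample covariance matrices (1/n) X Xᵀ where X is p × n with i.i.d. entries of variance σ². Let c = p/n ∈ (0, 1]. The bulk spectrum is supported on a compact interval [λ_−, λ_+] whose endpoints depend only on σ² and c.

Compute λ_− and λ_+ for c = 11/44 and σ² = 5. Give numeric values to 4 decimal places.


c = 11/44 = 0.250000; √c = 0.500000.
λ_− = σ² (1 − √c)² = 5 · (1 − 0.500000)² = 5 · (0.500000)² = 1.250000.
λ_+ = σ² (1 + √c)² = 5 · (1 + 0.500000)² = 5 · (1.500000)² = 11.250000.

Rounded to 4 decimal places: λ_− ≈ 1.2500, λ_+ ≈ 11.2500.


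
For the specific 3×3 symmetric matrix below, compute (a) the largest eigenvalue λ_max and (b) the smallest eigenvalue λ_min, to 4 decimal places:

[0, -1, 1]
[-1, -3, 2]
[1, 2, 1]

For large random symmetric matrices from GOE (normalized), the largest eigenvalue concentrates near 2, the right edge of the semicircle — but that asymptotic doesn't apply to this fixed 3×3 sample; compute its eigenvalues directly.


Since M is real symmetric, all three eigenvalues are real; they are the roots of det(λI − M) = λ³ − (tr M) λ² + s λ − det M, where s is the sum of the principal 2×2 minors.
tr M = 0 + (-3) + 1 = -2.
s = (0·(-3) − (-1)²) + (0·1 − 1²) + ((-3)·1 − 2²) = -1 + (-1) + (-7) = -9.
det M (expand along row 1) = 0·(-7) − (-1)·(-3) + 1·1 = -2.
Characteristic polynomial: λ³ + 2λ² − 9λ + 2 = 0.
Substitute λ = y + (tr M)/3 = y − 0.666667 to remove the quadratic term: y³ + p·y + q = 0 with p = s − (tr M)²/3 = -10.333333 and q = −2(tr M)³/27 + (tr M)·s/3 − det M = 8.592593.
Three real roots ⇒ use the trigonometric (Viète) form: r = 2√(−p/3) = 3.711843, φ = arccos(3q/(p·r)) = arccos(-0.672071) = 2.307799 rad.
y_k = r·cos(φ/3 − 2πk/3) for k = 0, 1, 2 gives y = 2.666667, 0.902735, -3.569401.
λ_k = y_k − 0.666667 gives λ = 2.0000, 0.2361, -4.2361 (check: the sum is -2.0000 = tr M).

Hence λ_max = 2.0000 and λ_min = -4.2361.


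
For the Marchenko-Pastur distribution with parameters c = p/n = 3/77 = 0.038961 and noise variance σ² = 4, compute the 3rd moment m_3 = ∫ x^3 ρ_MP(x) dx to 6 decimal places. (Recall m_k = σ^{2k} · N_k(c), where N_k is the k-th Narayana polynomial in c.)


E[X³] = σ⁶ (1 + 3c + c²) (third MP moment). With σ² = 4 (so σ⁶ = 64) and c = 3/77 = 0.038961: E[X³] = 64 · (1 + 3·0.038961 + (0.038961)²) = 64 · 1.118401.

So E[X^3] = 71.577669.


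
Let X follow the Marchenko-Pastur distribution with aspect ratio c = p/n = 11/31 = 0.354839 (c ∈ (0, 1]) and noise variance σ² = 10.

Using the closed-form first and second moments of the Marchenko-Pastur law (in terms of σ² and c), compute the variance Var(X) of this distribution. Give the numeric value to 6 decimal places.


Recall the MP moments m_1 = E[X] = σ² and m_2 = E[X²] = σ⁴ (1 + c).
m_1 = E[X] = σ² = 10, so m_1² = 100.
m_2 = E[X²] = σ⁴ (1 + c) = 100 · (1 + 0.354839) = 100 · 1.354839 = 135.483871.
(Note m_2 − m_1² simplifies to c · σ⁴ = 0.354839 · 100.)

Var(X) = m_2 − m_1² = 135.483871 − 100 = 35.483871.


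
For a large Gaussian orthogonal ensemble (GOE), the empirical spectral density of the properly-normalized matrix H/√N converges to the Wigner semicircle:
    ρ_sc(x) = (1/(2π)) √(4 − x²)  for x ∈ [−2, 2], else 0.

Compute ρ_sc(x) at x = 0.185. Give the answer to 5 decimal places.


ρ_sc(x) = (1/(2π)) √(4 − x²). With x = 0.185:
  4 − x² = 4 − (0.185)² = 4 − 0.034225 = 3.965775.
  √(4 − x²) = 1.991425.
  1/(2π) = 0.159155.
  ρ_sc(0.185) = 0.159155 · 1.991425 = 0.316945.

Rounded to 5 decimal places: ρ_sc(0.185) ≈ 0.31695.


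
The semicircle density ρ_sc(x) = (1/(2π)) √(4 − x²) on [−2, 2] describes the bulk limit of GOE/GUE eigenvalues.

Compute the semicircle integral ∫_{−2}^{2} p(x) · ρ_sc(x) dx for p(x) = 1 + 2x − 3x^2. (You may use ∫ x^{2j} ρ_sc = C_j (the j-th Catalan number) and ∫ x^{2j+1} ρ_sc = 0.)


Write p(x) = Σ a_i x^i, split into monomials and integrate each against ρ_sc separately.
Using ∫ x^{2j} ρ_sc = C_j = (1/(j+1)) C(2j, j) (Catalan numbers) and ∫ x^{2j+1} ρ_sc = 0 (odd monomials vanish by symmetry):
  i = 0 (even): a_0 · C_{0} = 1 · 1 = 1
  i = 1 (odd): ∫ x^1 ρ_sc = 0 (vanishes)
  i = 2 (even): a_2 · C_{1} = -3 · 1 = -3

Summing the contributions: ∫_{−2}^{2} p(x) ρ_sc(x) dx = 1 + (-3) = -2.


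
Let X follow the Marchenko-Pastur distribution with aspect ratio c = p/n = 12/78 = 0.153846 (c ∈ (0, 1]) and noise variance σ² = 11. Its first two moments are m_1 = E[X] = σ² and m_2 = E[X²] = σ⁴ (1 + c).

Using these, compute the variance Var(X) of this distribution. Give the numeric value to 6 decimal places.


m_1 = E[X] = σ² = 11, so m_1² = 121.
m_2 = E[X²] = σ⁴ (1 + c) = 121 · (1 + 0.153846) = 121 · 1.153846 = 139.615385.
(Note m_2 − m_1² simplifies to c · σ⁴ = 0.153846 · 121.)

Var(X) = m_2 − m_1² = 139.615385 − 121 = 18.615385.


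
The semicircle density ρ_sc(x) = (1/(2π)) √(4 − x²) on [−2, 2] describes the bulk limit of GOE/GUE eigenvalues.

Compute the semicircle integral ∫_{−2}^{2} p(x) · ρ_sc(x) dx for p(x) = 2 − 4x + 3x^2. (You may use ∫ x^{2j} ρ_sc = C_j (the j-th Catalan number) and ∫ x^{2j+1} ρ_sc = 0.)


Write p(x) = Σ a_i x^i, split into monomials and integrate each against ρ_sc separately.
Using ∫ x^{2j} ρ_sc = C_j = (1/(j+1)) C(2j, j) (Catalan numbers) and ∫ x^{2j+1} ρ_sc = 0 (odd monomials vanish by symmetry):
  i = 0 (even): a_0 · C_{0} = 2 · 1 = 2
  i = 1 (odd): ∫ x^1 ρ_sc = 0 (vanishes)
  i = 2 (even): a_2 · C_{1} = 3 · 1 = 3

Summing the contributions: ∫_{−2}^{2} p(x) ρ_sc(x) dx = 2 + 3 = 5.


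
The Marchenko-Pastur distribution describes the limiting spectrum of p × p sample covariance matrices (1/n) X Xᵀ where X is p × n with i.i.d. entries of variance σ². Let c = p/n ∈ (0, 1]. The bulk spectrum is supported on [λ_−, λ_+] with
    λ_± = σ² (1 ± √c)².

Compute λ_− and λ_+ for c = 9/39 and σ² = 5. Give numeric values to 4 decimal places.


c = 9/39 = 0.230769; √c = 0.480384.
λ_− = σ² (1 − √c)² = 5 · (1 − 0.480384)² = 5 · (0.519616)² = 1.350002.
λ_+ = σ² (1 + √c)² = 5 · (1 + 0.480384)² = 5 · (1.480384)² = 10.957691.

Rounded to 4 decimal places: λ_− ≈ 1.3500, λ_+ ≈ 10.9577.


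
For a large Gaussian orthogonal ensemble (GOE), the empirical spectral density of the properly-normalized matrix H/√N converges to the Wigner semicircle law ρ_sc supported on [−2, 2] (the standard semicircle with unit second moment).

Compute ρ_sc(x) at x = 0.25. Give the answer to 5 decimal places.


ρ_sc(x) = (1/(2π)) √(4 − x²). With x = 0.25:
  4 − x² = 4 − (0.25)² = 4 − 0.062500 = 3.937500.
  √(4 − x²) = 1.984313.
  1/(2π) = 0.159155.
  ρ_sc(0.25) = 0.159155 · 1.984313 = 0.315813.

Rounded to 5 decimal places: ρ_sc(0.25) ≈ 0.31581.


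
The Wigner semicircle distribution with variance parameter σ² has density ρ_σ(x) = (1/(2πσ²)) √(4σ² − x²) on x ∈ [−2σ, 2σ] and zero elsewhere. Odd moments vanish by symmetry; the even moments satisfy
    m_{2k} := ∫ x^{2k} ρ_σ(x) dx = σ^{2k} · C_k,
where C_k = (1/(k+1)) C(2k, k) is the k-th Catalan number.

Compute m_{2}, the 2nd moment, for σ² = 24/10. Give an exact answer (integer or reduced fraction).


By the scaled semicircle moment identity, m_{2k} = σ^{2k} · C_k with k = 1.
C_1 = (1/(k+1)) · C(2k, k) = (1/2) · C(2, 1) = (1/2) · 2 = 1.
σ^{2k} = (σ²)^k = (24/10)^1 = 12/5.

Therefore m_{2} = σ^{2} · C_1 = (12/5) · 1 = 12/5.


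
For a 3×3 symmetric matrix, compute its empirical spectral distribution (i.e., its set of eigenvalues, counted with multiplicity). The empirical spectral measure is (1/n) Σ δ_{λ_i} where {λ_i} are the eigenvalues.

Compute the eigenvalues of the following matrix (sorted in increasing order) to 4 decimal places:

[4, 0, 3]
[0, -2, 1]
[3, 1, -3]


Since M is real symmetric, all three eigenvalues are real; they are the roots of det(λI − M) = λ³ − (tr M) λ² + s λ − det M, where s is the sum of the principal 2×2 minors.
tr M = 4 + (-2) + (-3) = -1.
s = (4·(-2) − 0²) + (4·(-3) − 3²) + ((-2)·(-3) − 1²) = -8 + (-21) + 5 = -24.
det M (expand along row 1) = 4·5 − 0·(-3) + 3·6 = 38.
Characteristic polynomial: λ³ + λ² − 24λ − 38 = 0.
Substitute λ = y + (tr M)/3 = y − 0.333333 to remove the quadratic term: y³ + p·y + q = 0 with p = s − (tr M)²/3 = -24.333333 and q = −2(tr M)³/27 + (tr M)·s/3 − det M = -29.925926.
Three real roots ⇒ use the trigonometric (Viète) form: r = 2√(−p/3) = 5.696002, φ = arccos(3q/(p·r)) = arccos(0.647735) = 0.866189 rad.
y_k = r·cos(φ/3 − 2πk/3) for k = 0, 1, 2 gives y = 5.460224, -1.325549, -4.134675.
λ_k = y_k − 0.333333 gives λ = 5.1269, -1.6589, -4.4680 (check: the sum is -1.0000 = tr M).

Eigenvalues sorted in increasing order: [-4.4680, -1.6589, 5.1269].


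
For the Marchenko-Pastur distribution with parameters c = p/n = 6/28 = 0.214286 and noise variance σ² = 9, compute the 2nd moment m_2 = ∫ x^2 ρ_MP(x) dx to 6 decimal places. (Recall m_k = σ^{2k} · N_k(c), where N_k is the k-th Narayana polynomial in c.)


E[X²] = σ⁴ (1 + c) (second MP moment). With σ² = 9 (so σ⁴ = 81) and c = 6/28 = 0.214286: E[X²] = 81 · (1 + 0.214286) = 81 · 1.214286.

So E[X^2] = 98.357143.


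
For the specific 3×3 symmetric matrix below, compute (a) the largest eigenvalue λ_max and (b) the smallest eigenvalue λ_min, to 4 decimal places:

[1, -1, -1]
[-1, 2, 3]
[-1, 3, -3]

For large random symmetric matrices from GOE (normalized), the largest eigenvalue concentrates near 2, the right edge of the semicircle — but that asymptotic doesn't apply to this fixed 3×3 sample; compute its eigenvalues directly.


Since M is real symmetric, all three eigenvalues are real; they are the roots of det(λI − M) = λ³ − (tr M) λ² + s λ − det M, where s is the sum of the principal 2×2 minors.
tr M = 1 + 2 + (-3) = 0.
s = (1·2 − (-1)²) + (1·(-3) − (-1)²) + (2·(-3) − 3²) = 1 + (-4) + (-15) = -18.
det M (expand along row 1) = 1·(-15) − (-1)·6 + (-1)·(-1) = -8.
Characteristic polynomial: λ³ − 18λ + 8 = 0.
Substitute λ = y + (tr M)/3 = y + 0.000000 to remove the quadratic term: y³ + p·y + q = 0 with p = s − (tr M)²/3 = -18.000000 and q = −2(tr M)³/27 + (tr M)·s/3 − det M = 8.000000.
Three real roots ⇒ use the trigonometric (Viète) form: r = 2√(−p/3) = 4.898979, φ = arccos(3q/(p·r)) = arccos(-0.272166) = 1.846439 rad.
y_k = r·cos(φ/3 − 2πk/3) for k = 0, 1, 2 gives y = 4.000000, 0.449490, -4.449490.
λ_k = y_k + 0.000000 gives λ = 4.0000, 0.4495, -4.4495 (check: the sum is 0.0000 = tr M).

Hence λ_max = 4.0000 and λ_min = -4.4495.


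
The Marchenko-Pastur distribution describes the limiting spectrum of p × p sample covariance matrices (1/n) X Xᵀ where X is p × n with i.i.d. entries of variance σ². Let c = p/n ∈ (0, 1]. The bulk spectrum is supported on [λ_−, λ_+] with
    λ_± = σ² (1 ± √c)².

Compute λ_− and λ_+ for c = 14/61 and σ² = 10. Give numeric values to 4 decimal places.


c = 14/61 = 0.229508; √c = 0.479070.
λ_− = σ² (1 − √c)² = 10 · (1 − 0.479070)² = 10 · (0.520930)² = 2.713679.
λ_+ = σ² (1 + √c)² = 10 · (1 + 0.479070)² = 10 · (1.479070)² = 21.876485.

Rounded to 4 decimal places: λ_− ≈ 2.7137, λ_+ ≈ 21.8765.


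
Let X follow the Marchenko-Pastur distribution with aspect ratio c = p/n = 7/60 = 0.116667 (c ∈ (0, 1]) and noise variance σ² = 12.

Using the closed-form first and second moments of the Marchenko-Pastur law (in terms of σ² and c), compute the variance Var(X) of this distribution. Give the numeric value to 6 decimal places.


Recall the MP moments m_1 = E[X] = σ² and m_2 = E[X²] = σ⁴ (1 + c).
m_1 = E[X] = σ² = 12, so m_1² = 144.
m_2 = E[X²] = σ⁴ (1 + c) = 144 · (1 + 0.116667) = 144 · 1.116667 = 160.800000.
(Note m_2 − m_1² simplifies to c · σ⁴ = 0.116667 · 144.)

Var(X) = m_2 − m_1² = 160.800000 − 144 = 16.800000.


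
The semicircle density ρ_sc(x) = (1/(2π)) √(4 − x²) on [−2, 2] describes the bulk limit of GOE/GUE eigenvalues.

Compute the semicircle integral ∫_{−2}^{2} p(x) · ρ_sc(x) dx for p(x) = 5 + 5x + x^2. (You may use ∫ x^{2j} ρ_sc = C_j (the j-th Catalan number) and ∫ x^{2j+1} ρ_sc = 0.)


Write p(x) = Σ a_i x^i, split into monomials and integrate each against ρ_sc separately.
Using ∫ x^{2j} ρ_sc = C_j = (1/(j+1)) C(2j, j) (Catalan numbers) and ∫ x^{2j+1} ρ_sc = 0 (odd monomials vanish by symmetry):
  i = 0 (even): a_0 · C_{0} = 5 · 1 = 5
  i = 1 (odd): ∫ x^1 ρ_sc = 0 (vanishes)
  i = 2 (even): a_2 · C_{1} = 1 · 1 = 1

Summing the contributions: ∫_{−2}^{2} p(x) ρ_sc(x) dx = 5 + 1 = 6.


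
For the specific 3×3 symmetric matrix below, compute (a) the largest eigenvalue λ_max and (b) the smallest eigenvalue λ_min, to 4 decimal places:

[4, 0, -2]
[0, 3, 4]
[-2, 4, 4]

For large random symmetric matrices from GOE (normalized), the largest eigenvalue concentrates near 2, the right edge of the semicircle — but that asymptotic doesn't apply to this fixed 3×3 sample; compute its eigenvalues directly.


Since M is real symmetric, all three eigenvalues are real; they are the roots of det(λI − M) = λ³ − (tr M) λ² + s λ − det M, where s is the sum of the principal 2×2 minors.
tr M = 4 + 3 + 4 = 11.
s = (4·3 − 0²) + (4·4 − (-2)²) + (3·4 − 4²) = 12 + 12 + (-4) = 20.
det M (expand along row 1) = 4·(-4) − 0·8 + (-2)·6 = -28.
Characteristic polynomial: λ³ − 11λ² + 20λ + 28 = 0.
Substitute λ = y + (tr M)/3 = y + 3.666667 to remove the quadratic term: y³ + p·y + q = 0 with p = s − (tr M)²/3 = -20.333333 and q = −2(tr M)³/27 + (tr M)·s/3 − det M = 2.740741.
Three real roots ⇒ use the trigonometric (Viète) form: r = 2√(−p/3) = 5.206833, φ = arccos(3q/(p·r)) = arccos(-0.077662) = 1.648536 rad.
y_k = r·cos(φ/3 − 2πk/3) for k = 0, 1, 2 gives y = 4.440280, 0.134911, -4.575192.
λ_k = y_k + 3.666667 gives λ = 8.1069, 3.8016, -0.9085 (check: the sum is 11.0000 = tr M).

Hence λ_max = 8.1069 and λ_min = -0.9085.


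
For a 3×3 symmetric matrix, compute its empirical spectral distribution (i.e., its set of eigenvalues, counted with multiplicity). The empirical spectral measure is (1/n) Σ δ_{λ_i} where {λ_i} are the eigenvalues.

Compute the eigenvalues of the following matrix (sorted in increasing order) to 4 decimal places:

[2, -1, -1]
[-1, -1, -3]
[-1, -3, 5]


Since M is real symmetric, all three eigenvalues are real; they are the roots of det(λI − M) = λ³ − (tr M) λ² + s λ − det M, where s is the sum of the principal 2×2 minors.
tr M = 2 + (-1) + 5 = 6.
s = (2·(-1) − (-1)²) + (2·5 − (-1)²) + ((-1)·5 − (-3)²) = -3 + 9 + (-14) = -8.
det M (expand along row 1) = 2·(-14) − (-1)·(-8) + (-1)·2 = -38.
Characteristic polynomial: λ³ − 6λ² − 8λ + 38 = 0.
Substitute λ = y + (tr M)/3 = y + 2.000000 to remove the quadratic term: y³ + p·y + q = 0 with p = s − (tr M)²/3 = -20.000000 and q = −2(tr M)³/27 + (tr M)·s/3 − det M = 6.000000.
Three real roots ⇒ use the trigonometric (Viète) form: r = 2√(−p/3) = 5.163978, φ = arccos(3q/(p·r)) = arccos(-0.174284) = 1.745975 rad.
y_k = r·cos(φ/3 − 2πk/3) for k = 0, 1, 2 gives y = 4.313829, 0.301369, -4.615198.
λ_k = y_k + 2.000000 gives λ = 6.3138, 2.3014, -2.6152 (check: the sum is 6.0000 = tr M).

Eigenvalues sorted in increasing order: [-2.6152, 2.3014, 6.3138].


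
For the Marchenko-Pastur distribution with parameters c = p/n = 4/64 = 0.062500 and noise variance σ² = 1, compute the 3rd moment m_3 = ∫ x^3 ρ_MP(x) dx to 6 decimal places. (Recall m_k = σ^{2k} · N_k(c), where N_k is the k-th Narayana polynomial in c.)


E[X³] = σ⁶ (1 + 3c + c²) (third MP moment). With σ² = 1 (so σ⁶ = 1) and c = 4/64 = 0.062500: E[X³] = 1 · (1 + 3·0.062500 + (0.062500)²) = 1 · 1.191406.

So E[X^3] = 1.191406.


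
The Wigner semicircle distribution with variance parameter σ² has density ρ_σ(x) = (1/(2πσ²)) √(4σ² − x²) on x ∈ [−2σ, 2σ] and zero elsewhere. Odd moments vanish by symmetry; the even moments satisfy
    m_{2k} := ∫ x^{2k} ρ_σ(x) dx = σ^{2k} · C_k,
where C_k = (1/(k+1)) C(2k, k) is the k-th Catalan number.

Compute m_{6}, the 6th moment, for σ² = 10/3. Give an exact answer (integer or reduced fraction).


By the scaled semicircle moment identity, m_{2k} = σ^{2k} · C_k with k = 3.
C_3 = (1/(k+1)) · C(2k, k) = (1/4) · C(6, 3) = (1/4) · 20 = 5.
σ^{2k} = (σ²)^k = (10/3)^3 = 1000/27.

Therefore m_{6} = σ^{6} · C_3 = (1000/27) · 5 = 5000/27.


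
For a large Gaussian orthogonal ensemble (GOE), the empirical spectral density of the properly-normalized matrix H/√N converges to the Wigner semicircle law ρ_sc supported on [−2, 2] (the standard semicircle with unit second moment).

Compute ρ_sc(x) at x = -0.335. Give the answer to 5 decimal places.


ρ_sc(x) = (1/(2π)) √(4 − x²). With x = -0.335:
  4 − x² = 4 − (-0.335)² = 4 − 0.112225 = 3.887775.
  √(4 − x²) = 1.971744.
  1/(2π) = 0.159155.
  ρ_sc(-0.335) = 0.159155 · 1.971744 = 0.313813.

Rounded to 5 decimal places: ρ_sc(-0.335) ≈ 0.31381.


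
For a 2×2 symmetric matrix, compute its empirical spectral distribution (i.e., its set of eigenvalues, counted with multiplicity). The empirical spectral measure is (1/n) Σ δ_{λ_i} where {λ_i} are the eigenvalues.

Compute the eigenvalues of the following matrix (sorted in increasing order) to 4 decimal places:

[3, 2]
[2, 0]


Since M is real symmetric, both eigenvalues are real; they are the roots of det(λI − M) = λ² − (tr M) λ + det M.
tr M = 3 + 0 = 3.
det M = 3·0 − 2² = 0 − 4 = -4.
Characteristic polynomial: λ² − 3λ − 4 = 0.
Discriminant Δ = (tr M)² − 4·det M = 9 − (-16) = 25; √Δ = 5.000000.
λ = (tr M ± √Δ)/2 = (3 ± 5.000000)/2, giving (tr M − √Δ)/2 = -1.0000 and (tr M + √Δ)/2 = 4.0000.

Eigenvalues sorted in increasing order: [-1.0000, 4.0000].


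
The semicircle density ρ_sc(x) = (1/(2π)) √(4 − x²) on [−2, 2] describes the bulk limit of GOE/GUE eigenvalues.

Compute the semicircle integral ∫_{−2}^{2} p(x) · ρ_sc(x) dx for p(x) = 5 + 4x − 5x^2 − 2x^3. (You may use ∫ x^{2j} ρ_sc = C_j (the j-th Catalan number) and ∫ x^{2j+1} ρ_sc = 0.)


Write p(x) = Σ a_i x^i, split into monomials and integrate each against ρ_sc separately.
Using ∫ x^{2j} ρ_sc = C_j = (1/(j+1)) C(2j, j) (Catalan numbers) and ∫ x^{2j+1} ρ_sc = 0 (odd monomials vanish by symmetry):
  i = 0 (even): a_0 · C_{0} = 5 · 1 = 5
  i = 1 (odd): ∫ x^1 ρ_sc = 0 (vanishes)
  i = 2 (even): a_2 · C_{1} = -5 · 1 = -5
  i = 3 (odd): ∫ x^3 ρ_sc = 0 (vanishes)

Summing the contributions: ∫_{−2}^{2} p(x) ρ_sc(x) dx = 5 + (-5) = 0.


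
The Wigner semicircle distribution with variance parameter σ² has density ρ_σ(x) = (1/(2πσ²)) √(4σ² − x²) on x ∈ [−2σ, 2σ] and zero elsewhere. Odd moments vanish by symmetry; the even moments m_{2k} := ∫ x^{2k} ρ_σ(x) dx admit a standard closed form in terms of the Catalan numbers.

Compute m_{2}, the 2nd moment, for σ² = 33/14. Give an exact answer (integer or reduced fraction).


By the scaled semicircle moment identity, m_{2k} = σ^{2k} · C_k with k = 1.
C_1 = (1/(k+1)) · C(2k, k) = (1/2) · C(2, 1) = (1/2) · 2 = 1.
σ^{2k} = (σ²)^k = (33/14)^1 = 33/14.

Therefore m_{2} = σ^{2} · C_1 = (33/14) · 1 = 33/14.


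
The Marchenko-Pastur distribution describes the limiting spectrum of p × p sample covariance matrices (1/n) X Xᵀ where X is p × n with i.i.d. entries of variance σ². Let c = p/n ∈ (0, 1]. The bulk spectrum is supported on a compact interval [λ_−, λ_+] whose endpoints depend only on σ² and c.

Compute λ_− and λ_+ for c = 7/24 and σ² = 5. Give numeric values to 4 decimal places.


c = 7/24 = 0.291667; √c = 0.540062.
λ_− = σ² (1 − √c)² = 5 · (1 − 0.540062)² = 5 · (0.459938)² = 1.057716.
λ_+ = σ² (1 + √c)² = 5 · (1 + 0.540062)² = 5 · (1.540062)² = 11.858951.

Rounded to 4 decimal places: λ_− ≈ 1.0577, λ_+ ≈ 11.8590.


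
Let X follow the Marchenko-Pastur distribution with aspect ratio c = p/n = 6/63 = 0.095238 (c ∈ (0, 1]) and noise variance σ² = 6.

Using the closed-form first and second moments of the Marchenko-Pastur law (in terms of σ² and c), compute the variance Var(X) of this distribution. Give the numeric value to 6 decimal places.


Recall the MP moments m_1 = E[X] = σ² and m_2 = E[X²] = σ⁴ (1 + c).
m_1 = E[X] = σ² = 6, so m_1² = 36.
m_2 = E[X²] = σ⁴ (1 + c) = 36 · (1 + 0.095238) = 36 · 1.095238 = 39.428571.
(Note m_2 − m_1² simplifies to c · σ⁴ = 0.095238 · 36.)

Var(X) = m_2 − m_1² = 39.428571 − 36 = 3.428571.


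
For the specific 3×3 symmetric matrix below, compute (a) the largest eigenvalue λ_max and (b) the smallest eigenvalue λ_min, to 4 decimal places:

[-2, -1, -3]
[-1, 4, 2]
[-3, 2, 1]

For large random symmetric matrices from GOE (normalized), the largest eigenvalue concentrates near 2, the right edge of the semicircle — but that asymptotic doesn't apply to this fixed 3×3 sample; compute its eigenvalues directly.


Since M is real symmetric, all three eigenvalues are real; they are the roots of det(λI − M) = λ³ − (tr M) λ² + s λ − det M, where s is the sum of the principal 2×2 minors.
tr M = -2 + 4 + 1 = 3.
s = ((-2)·4 − (-1)²) + ((-2)·1 − (-3)²) + (4·1 − 2²) = -9 + (-11) + 0 = -20.
det M (expand along row 1) = (-2)·0 − (-1)·5 + (-3)·10 = -25.
Characteristic polynomial: λ³ − 3λ² − 20λ + 25 = 0.
Substitute λ = y + (tr M)/3 = y + 1.000000 to remove the quadratic term: y³ + p·y + q = 0 with p = s − (tr M)²/3 = -23.000000 and q = −2(tr M)³/27 + (tr M)·s/3 − det M = 3.000000.
Three real roots ⇒ use the trigonometric (Viète) form: r = 2√(−p/3) = 5.537749, φ = arccos(3q/(p·r)) = arccos(-0.070661) = 1.641517 rad.
y_k = r·cos(φ/3 − 2πk/3) for k = 0, 1, 2 gives y = 4.729233, 0.130531, -4.859765.
λ_k = y_k + 1.000000 gives λ = 5.7292, 1.1305, -3.8598 (check: the sum is 3.0000 = tr M).

Hence λ_max = 5.7292 and λ_min = -3.8598.


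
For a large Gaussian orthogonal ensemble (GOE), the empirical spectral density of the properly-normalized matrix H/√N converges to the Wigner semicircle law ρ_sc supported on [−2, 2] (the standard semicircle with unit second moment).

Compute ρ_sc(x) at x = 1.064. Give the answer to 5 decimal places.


ρ_sc(x) = (1/(2π)) √(4 − x²). With x = 1.064:
  4 − x² = 4 − (1.064)² = 4 − 1.132096 = 2.867904.
  √(4 − x²) = 1.693489.
  1/(2π) = 0.159155.
  ρ_sc(1.064) = 0.159155 · 1.693489 = 0.269527.

Rounded to 5 decimal places: ρ_sc(1.064) ≈ 0.26953.


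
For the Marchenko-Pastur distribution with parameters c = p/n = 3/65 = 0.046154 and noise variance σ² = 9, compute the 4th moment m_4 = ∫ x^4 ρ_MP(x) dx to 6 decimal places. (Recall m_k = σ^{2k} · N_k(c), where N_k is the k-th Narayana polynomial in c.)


E[X⁴] = σ⁸ (1 + 6c + 6c² + c³) (fourth MP moment). With σ² = 9 (so σ⁸ = 6561) and c = 3/65 = 0.046154: E[X⁴] = 6561 · (1 + 6·0.046154 + 6·(0.046154)² + (0.046154)³) = 6561 · 1.289802.

So E[X^4] = 8462.393926.


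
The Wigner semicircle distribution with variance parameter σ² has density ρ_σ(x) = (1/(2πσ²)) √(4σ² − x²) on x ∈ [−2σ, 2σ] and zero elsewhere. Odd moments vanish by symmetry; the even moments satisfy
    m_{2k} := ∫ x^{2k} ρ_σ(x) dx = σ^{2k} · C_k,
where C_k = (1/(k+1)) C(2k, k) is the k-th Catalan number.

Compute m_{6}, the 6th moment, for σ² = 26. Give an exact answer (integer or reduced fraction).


By the scaled semicircle moment identity, m_{2k} = σ^{2k} · C_k with k = 3.
C_3 = (1/(k+1)) · C(2k, k) = (1/4) · C(6, 3) = (1/4) · 20 = 5.
σ^{2k} = (σ²)^k = (26)^3 = 17576.

Therefore m_{6} = σ^{6} · C_3 = 17576 · 5 = 87880.


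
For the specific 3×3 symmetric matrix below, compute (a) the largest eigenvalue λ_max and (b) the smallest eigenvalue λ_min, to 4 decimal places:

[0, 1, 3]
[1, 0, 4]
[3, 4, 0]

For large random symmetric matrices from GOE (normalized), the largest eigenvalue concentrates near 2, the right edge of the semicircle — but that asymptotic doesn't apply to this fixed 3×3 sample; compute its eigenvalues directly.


Since M is real symmetric, all three eigenvalues are real; they are the roots of det(λI − M) = λ³ − (tr M) λ² + s λ − det M, where s is the sum of the principal 2×2 minors.
tr M = 0 + 0 + 0 = 0.
s = (0·0 − 1²) + (0·0 − 3²) + (0·0 − 4²) = -1 + (-9) + (-16) = -26.
det M (expand along row 1) = 0·(-16) − 1·(-12) + 3·4 = 24.
Characteristic polynomial: λ³ − 26λ − 24 = 0.
Substitute λ = y + (tr M)/3 = y + 0.000000 to remove the quadratic term: y³ + p·y + q = 0 with p = s − (tr M)²/3 = -26.000000 and q = −2(tr M)³/27 + (tr M)·s/3 − det M = -24.000000.
Three real roots ⇒ use the trigonometric (Viète) form: r = 2√(−p/3) = 5.887841, φ = arccos(3q/(p·r)) = arccos(0.470330) = 1.081131 rad.
y_k = r·cos(φ/3 − 2πk/3) for k = 0, 1, 2 gives y = 5.509629, -0.956762, -4.552867.
λ_k = y_k + 0.000000 gives λ = 5.5096, -0.9568, -4.5529 (check: the sum is 0.0000 = tr M).

Hence λ_max = 5.5096 and λ_min = -4.5529.


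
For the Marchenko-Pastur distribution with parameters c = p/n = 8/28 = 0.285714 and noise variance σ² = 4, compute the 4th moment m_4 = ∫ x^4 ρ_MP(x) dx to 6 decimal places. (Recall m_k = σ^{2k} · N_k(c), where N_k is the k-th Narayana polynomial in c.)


E[X⁴] = σ⁸ (1 + 6c + 6c² + c³) (fourth MP moment). With σ² = 4 (so σ⁸ = 256) and c = 8/28 = 0.285714: E[X⁴] = 256 · (1 + 6·0.285714 + 6·(0.285714)² + (0.285714)³) = 256 · 3.227405.

So E[X^4] = 826.215743.


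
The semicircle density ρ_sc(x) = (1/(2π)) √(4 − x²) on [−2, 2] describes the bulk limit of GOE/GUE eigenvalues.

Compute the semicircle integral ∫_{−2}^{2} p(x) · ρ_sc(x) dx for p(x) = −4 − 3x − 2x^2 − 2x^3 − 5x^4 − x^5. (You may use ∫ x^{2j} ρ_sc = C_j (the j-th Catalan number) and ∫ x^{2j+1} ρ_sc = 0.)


Write p(x) = Σ a_i x^i, split into monomials and integrate each against ρ_sc separately.
Using ∫ x^{2j} ρ_sc = C_j = (1/(j+1)) C(2j, j) (Catalan numbers) and ∫ x^{2j+1} ρ_sc = 0 (odd monomials vanish by symmetry):
  i = 0 (even): a_0 · C_{0} = -4 · 1 = -4
  i = 1 (odd): ∫ x^1 ρ_sc = 0 (vanishes)
  i = 2 (even): a_2 · C_{1} = -2 · 1 = -2
  i = 3 (odd): ∫ x^3 ρ_sc = 0 (vanishes)
  i = 4 (even): a_4 · C_{2} = -5 · 2 = -10
  i = 5 (odd): ∫ x^5 ρ_sc = 0 (vanishes)

Summing the contributions: ∫_{−2}^{2} p(x) ρ_sc(x) dx = (-4) + (-2) + (-10) = -16.


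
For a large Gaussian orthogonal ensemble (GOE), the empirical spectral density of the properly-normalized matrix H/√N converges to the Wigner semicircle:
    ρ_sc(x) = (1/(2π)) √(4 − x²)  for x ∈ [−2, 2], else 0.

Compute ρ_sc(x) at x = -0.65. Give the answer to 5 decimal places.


ρ_sc(x) = (1/(2π)) √(4 − x²). With x = -0.65:
  4 − x² = 4 − (-0.65)² = 4 − 0.422500 = 3.577500.
  √(4 − x²) = 1.891428.
  1/(2π) = 0.159155.
  ρ_sc(-0.65) = 0.159155 · 1.891428 = 0.301030.

Rounded to 5 decimal places: ρ_sc(-0.65) ≈ 0.30103.


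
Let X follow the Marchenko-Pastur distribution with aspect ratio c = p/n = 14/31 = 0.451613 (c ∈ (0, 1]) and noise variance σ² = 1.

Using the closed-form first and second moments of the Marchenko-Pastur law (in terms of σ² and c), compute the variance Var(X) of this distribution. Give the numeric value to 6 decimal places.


Recall the MP moments m_1 = E[X] = σ² and m_2 = E[X²] = σ⁴ (1 + c).
m_1 = E[X] = σ² = 1, so m_1² = 1.
m_2 = E[X²] = σ⁴ (1 + c) = 1 · (1 + 0.451613) = 1 · 1.451613 = 1.451613.
(Note m_2 − m_1² simplifies to c · σ⁴ = 0.451613 · 1.)

Var(X) = m_2 − m_1² = 1.451613 − 1 = 0.451613.


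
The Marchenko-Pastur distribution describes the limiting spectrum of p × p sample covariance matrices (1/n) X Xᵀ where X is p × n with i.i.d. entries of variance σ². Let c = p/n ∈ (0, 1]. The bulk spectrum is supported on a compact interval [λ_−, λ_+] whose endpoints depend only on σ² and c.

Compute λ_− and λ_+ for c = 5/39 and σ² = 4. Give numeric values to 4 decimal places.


c = 5/39 = 0.128205; √c = 0.358057.
λ_− = σ² (1 − √c)² = 4 · (1 − 0.358057)² = 4 · (0.641943)² = 1.648361.
λ_+ = σ² (1 + √c)² = 4 · (1 + 0.358057)² = 4 · (1.358057)² = 7.377280.

Rounded to 4 decimal places: λ_− ≈ 1.6484, λ_+ ≈ 7.3773.


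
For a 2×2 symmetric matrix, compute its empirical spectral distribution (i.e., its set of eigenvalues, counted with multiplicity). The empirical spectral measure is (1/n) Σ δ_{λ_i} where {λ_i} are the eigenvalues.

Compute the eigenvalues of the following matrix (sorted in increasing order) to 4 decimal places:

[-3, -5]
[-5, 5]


Since M is real symmetric, both eigenvalues are real; they are the roots of det(λI − M) = λ² − (tr M) λ + det M.
tr M = -3 + 5 = 2.
det M = (-3)·5 − (-5)² = -15 − 25 = -40.
Characteristic polynomial: λ² − 2λ − 40 = 0.
Discriminant Δ = (tr M)² − 4·det M = 4 − (-160) = 164; √Δ = 12.806248.
λ = (tr M ± √Δ)/2 = (2 ± 12.806248)/2, giving (tr M − √Δ)/2 = -5.4031 and (tr M + √Δ)/2 = 7.4031.

Eigenvalues sorted in increasing order: [-5.4031, 7.4031].


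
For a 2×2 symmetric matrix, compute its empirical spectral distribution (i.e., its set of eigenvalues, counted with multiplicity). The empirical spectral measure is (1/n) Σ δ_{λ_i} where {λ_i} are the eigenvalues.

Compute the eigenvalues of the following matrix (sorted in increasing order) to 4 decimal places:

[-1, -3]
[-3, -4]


Since M is real symmetric, both eigenvalues are real; they are the roots of det(λI − M) = λ² − (tr M) λ + det M.
tr M = -1 + (-4) = -5.
det M = (-1)·(-4) − (-3)² = 4 − 9 = -5.
Characteristic polynomial: λ² + 5λ − 5 = 0.
Discriminant Δ = (tr M)² − 4·det M = 25 − (-20) = 45; √Δ = 6.708204.
λ = (tr M ± √Δ)/2 = (-5 ± 6.708204)/2, giving (tr M − √Δ)/2 = -5.8541 and (tr M + √Δ)/2 = 0.8541.

Eigenvalues sorted in increasing order: [-5.8541, 0.8541].


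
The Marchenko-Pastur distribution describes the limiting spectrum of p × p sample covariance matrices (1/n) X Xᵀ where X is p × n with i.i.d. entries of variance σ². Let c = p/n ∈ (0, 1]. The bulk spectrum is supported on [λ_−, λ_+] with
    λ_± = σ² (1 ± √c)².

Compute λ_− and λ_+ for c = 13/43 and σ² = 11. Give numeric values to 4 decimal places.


c = 13/43 = 0.302326; √c = 0.549841.
λ_− = σ² (1 − √c)² = 11 · (1 − 0.549841)² = 11 · (0.450159)² = 2.229070.
λ_+ = σ² (1 + √c)² = 11 · (1 + 0.549841)² = 11 · (1.549841)² = 26.422093.

Rounded to 4 decimal places: λ_− ≈ 2.2291, λ_+ ≈ 26.4221.


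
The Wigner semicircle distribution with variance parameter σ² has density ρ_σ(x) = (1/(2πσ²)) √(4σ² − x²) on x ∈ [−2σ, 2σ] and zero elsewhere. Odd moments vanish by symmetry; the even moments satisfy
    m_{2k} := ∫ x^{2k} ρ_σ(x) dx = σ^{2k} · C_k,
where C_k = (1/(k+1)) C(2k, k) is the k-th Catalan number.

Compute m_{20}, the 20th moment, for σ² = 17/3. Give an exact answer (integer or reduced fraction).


By the scaled semicircle moment identity, m_{2k} = σ^{2k} · C_k with k = 10.
C_10 = (1/(k+1)) · C(2k, k) = (1/11) · C(20, 10) = (1/11) · 184756 = 16796.
σ^{2k} = (σ²)^k = (17/3)^10 = 2015993900449/59049.

Therefore m_{20} = σ^{20} · C_10 = (2015993900449/59049) · 16796 = 33860633551941404/59049.


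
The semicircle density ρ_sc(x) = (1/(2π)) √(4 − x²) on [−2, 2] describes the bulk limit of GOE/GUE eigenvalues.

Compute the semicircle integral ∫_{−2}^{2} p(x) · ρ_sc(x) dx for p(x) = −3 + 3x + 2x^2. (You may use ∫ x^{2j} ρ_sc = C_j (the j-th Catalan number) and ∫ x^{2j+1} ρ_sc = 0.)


Write p(x) = Σ a_i x^i, split into monomials and integrate each against ρ_sc separately.
Using ∫ x^{2j} ρ_sc = C_j = (1/(j+1)) C(2j, j) (Catalan numbers) and ∫ x^{2j+1} ρ_sc = 0 (odd monomials vanish by symmetry):
  i = 0 (even): a_0 · C_{0} = -3 · 1 = -3
  i = 1 (odd): ∫ x^1 ρ_sc = 0 (vanishes)
  i = 2 (even): a_2 · C_{1} = 2 · 1 = 2

Summing the contributions: ∫_{−2}^{2} p(x) ρ_sc(x) dx = (-3) + 2 = -1.


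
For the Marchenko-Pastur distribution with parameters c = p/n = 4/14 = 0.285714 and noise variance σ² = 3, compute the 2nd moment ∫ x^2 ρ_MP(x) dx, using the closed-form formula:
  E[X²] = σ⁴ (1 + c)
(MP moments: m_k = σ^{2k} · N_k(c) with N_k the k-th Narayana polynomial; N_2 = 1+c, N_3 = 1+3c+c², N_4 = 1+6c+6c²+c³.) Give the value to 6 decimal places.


E[X²] = σ⁴ (1 + c) (second MP moment). With σ² = 3 (so σ⁴ = 9) and c = 4/14 = 0.285714: E[X²] = 9 · (1 + 0.285714) = 9 · 1.285714.

So E[X^2] = 11.571429.


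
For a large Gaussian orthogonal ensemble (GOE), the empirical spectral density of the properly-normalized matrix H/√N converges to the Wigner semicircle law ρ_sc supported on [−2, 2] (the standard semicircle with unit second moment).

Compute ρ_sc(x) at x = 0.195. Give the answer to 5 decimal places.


ρ_sc(x) = (1/(2π)) √(4 − x²). With x = 0.195:
  4 − x² = 4 − (0.195)² = 4 − 0.038025 = 3.961975.
  √(4 − x²) = 1.990471.
  1/(2π) = 0.159155.
  ρ_sc(0.195) = 0.159155 · 1.990471 = 0.316793.

Rounded to 5 decimal places: ρ_sc(0.195) ≈ 0.31679.


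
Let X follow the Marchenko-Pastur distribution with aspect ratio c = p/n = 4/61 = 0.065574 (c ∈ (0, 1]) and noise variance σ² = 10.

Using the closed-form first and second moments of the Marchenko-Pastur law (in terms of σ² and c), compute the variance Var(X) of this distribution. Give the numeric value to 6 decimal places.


Recall the MP moments m_1 = E[X] = σ² and m_2 = E[X²] = σ⁴ (1 + c).
m_1 = E[X] = σ² = 10, so m_1² = 100.
m_2 = E[X²] = σ⁴ (1 + c) = 100 · (1 + 0.065574) = 100 · 1.065574 = 106.557377.
(Note m_2 − m_1² simplifies to c · σ⁴ = 0.065574 · 100.)

Var(X) = m_2 − m_1² = 106.557377 − 100 = 6.557377.
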